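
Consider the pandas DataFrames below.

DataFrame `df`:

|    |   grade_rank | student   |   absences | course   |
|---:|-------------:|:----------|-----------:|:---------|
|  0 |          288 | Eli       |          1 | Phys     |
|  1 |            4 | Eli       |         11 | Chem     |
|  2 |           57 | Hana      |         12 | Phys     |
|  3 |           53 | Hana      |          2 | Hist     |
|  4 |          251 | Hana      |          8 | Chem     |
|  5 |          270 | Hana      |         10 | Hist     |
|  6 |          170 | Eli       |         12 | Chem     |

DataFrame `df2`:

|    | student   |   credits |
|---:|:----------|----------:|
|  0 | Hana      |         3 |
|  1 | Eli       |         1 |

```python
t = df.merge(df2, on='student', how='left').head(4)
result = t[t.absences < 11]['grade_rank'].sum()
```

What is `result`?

341

merge on 'student' (how='left') → 7 rows:
   grade_rank student  absences course  credits
0         288     Eli         1   Phys        1
1           4     Eli        11   Chem        1
2          57    Hana        12   Phys        3
3          53    Hana         2   Hist        3
4         251    Hana         8   Chem        3
5         270    Hana        10   Hist        3
6         170     Eli        12   Chem        1
take first 4 rows:
   grade_rank student  absences course  credits
0         288     Eli         1   Phys        1
1           4     Eli        11   Chem        1
2          57    Hana        12   Phys        3
3          53    Hana         2   Hist        3
filter rows where absences < 11:
   grade_rank student  absences course  credits
0         288     Eli         1   Phys        1
3          53    Hana         2   Hist        3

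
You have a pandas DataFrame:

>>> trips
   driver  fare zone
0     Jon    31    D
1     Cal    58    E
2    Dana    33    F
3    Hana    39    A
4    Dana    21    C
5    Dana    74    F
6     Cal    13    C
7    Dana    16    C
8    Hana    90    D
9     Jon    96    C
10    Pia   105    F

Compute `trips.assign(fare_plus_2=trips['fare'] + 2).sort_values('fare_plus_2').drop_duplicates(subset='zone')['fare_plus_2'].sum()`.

184

add column fare_plus_2 = trips['fare'] + 2:
   driver  fare zone  fare_plus_2
0     Jon    31    D           33
1     Cal    58    E           60
2    Dana    33    F           35
3    Hana    39    A           41
4    Dana    21    C           23
5    Dana    74    F           76
6     Cal    13    C           15
7    Dana    16    C           18
8    Hana    90    D           92
9     Jon    96    C           98
10    Pia   105    F          107
sort by fare_plus_2:
   driver  fare zone  fare_plus_2
6     Cal    13    C           15
7    Dana    16    C           18
4    Dana    21    C           23
0     Jon    31    D           33
2    Dana    33    F           35
3    Hana    39    A           41
1     Cal    58    E           60
5    Dana    74    F           76
8    Hana    90    D           92
9     Jon    96    C           98
10    Pia   105    F          107
drop duplicate zone (keep=first):
  driver  fare zone  fare_plus_2
6    Cal    13    C           15
0    Jon    31    D           33
2   Dana    33    F           35
3   Hana    39    A           41
1    Cal    58    E           60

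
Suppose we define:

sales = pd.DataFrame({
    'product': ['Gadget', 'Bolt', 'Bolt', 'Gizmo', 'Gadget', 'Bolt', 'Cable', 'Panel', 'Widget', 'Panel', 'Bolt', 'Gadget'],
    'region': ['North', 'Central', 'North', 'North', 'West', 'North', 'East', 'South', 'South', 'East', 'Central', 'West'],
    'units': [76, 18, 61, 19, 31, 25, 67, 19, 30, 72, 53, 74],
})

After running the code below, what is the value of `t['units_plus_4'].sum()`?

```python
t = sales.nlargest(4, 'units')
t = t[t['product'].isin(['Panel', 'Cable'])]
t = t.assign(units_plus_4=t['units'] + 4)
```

take 4 rows with largest units:
   product region  units
0   Gadget  North     76
11  Gadget   West     74
9    Panel   East     72
6    Cable   East     67
filter rows where product in ['Panel', 'Cable']:
  product region  units
9   Panel   East     72
6   Cable   East     67
add column units_plus_4 = t['units'] + 4:
  product region  units  units_plus_4
9   Panel   East     72            76
6   Cable   East     67            71
Reading off the sum of column 'units_plus_4', we get 147.

147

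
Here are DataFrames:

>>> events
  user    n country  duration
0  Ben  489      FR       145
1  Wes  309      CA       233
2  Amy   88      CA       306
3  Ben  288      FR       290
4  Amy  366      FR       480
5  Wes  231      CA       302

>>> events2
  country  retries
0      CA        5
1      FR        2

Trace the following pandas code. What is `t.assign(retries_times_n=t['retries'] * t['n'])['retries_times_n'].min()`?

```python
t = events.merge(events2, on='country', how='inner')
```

440

merge on 'country' (how='inner') → 6 rows:
  user    n country  duration  retries
0  Ben  489      FR       145        2
1  Wes  309      CA       233        5
2  Amy   88      CA       306        5
3  Ben  288      FR       290        2
4  Amy  366      FR       480        2
5  Wes  231      CA       302        5
add column retries_times_n = t['retries'] * t['n']:
  user    n country  duration  retries  retries_times_n
0  Ben  489      FR       145        2              978
1  Wes  309      CA       233        5             1545
2  Amy   88      CA       306        5              440
3  Ben  288      FR       290        2              576
4  Amy  366      FR       480        2              732
5  Wes  231      CA       302        5             1155
Taking the min of column 'retries_times_n' gives 440.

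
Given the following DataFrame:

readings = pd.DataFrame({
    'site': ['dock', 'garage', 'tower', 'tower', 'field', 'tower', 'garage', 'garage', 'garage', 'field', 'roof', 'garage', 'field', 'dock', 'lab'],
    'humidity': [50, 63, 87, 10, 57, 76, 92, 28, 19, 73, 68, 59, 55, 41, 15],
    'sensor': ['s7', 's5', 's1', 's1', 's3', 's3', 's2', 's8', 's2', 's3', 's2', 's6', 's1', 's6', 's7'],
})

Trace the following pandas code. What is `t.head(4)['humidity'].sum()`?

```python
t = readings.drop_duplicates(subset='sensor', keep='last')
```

232

drop duplicate sensor (keep=last):
      site  humidity sensor
1   garage        63     s5
7   garage        28     s8
9    field        73     s3
10    roof        68     s2
12   field        55     s1
13    dock        41     s6
14     lab        15     s7
take first 4 rows:
      site  humidity sensor
1   garage        63     s5
7   garage        28     s8
9    field        73     s3
10    roof        68     s2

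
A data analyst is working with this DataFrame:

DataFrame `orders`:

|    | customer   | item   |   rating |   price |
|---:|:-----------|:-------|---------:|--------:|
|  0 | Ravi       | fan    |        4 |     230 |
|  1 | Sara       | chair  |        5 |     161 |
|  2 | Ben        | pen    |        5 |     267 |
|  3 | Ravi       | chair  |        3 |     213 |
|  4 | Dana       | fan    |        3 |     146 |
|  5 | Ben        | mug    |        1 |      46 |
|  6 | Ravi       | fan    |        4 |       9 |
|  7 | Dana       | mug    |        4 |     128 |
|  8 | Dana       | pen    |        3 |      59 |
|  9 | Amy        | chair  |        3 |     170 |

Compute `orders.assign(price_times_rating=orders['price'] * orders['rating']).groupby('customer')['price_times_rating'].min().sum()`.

add column price_times_rating = orders['price'] * orders['rating']:
  customer   item  rating  price  price_times_rating
0     Ravi    fan       4    230                 920
1     Sara  chair       5    161                 805
2      Ben    pen       5    267                1335
3     Ravi  chair       3    213                 639
4     Dana    fan       3    146                 438
5      Ben    mug       1     46                  46
6     Ravi    fan       4      9                  36
7     Dana    mug       4    128                 512
8     Dana    pen       3     59                 177
9      Amy  chair       3    170                 510
group by customer, min of price_times_rating:
customer
Amy     510
Ben      46
Dana    177
Ravi     36
Sara    805
Name: price_times_rating, dtype: int64
The sum of the resulting series is 1574.

1574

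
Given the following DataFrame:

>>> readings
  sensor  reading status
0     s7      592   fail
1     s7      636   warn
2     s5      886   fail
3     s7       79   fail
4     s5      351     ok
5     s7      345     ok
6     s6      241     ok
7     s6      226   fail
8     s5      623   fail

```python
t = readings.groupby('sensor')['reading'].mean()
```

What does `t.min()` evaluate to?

233.5

group by sensor, mean of reading:
sensor
s5    620.0
s6    233.5
s7    413.0
Name: reading, dtype: float64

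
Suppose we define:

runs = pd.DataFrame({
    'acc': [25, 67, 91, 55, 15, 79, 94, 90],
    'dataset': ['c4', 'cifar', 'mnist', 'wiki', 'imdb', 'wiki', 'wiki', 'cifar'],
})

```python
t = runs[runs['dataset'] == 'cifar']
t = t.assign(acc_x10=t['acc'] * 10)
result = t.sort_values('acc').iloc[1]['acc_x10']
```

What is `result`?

900

filter rows where dataset == 'cifar':
   acc dataset
1   67   cifar
7   90   cifar
add column acc_x10 = t['acc'] * 10:
   acc dataset  acc_x10
1   67   cifar      670
7   90   cifar      900
sort by acc:
   acc dataset  acc_x10
1   67   cifar      670
7   90   cifar      900
value at position 1, column 'acc_x10' → 900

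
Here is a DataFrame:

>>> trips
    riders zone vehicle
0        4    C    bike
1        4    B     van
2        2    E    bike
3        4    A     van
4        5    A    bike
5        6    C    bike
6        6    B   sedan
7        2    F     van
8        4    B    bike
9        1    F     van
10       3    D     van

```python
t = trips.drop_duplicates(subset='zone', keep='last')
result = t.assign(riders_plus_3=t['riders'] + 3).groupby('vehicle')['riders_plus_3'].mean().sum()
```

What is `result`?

12.25

drop duplicate zone (keep=last):
    riders zone vehicle
2        2    E    bike
4        5    A    bike
5        6    C    bike
8        4    B    bike
9        1    F     van
10       3    D     van
add column riders_plus_3 = t['riders'] + 3:
    riders zone vehicle  riders_plus_3
2        2    E    bike              5
4        5    A    bike              8
5        6    C    bike              9
8        4    B    bike              7
9        1    F     van              4
10       3    D     van              6
group by vehicle, mean of riders_plus_3:
vehicle
bike    7.25
van     5.00
Name: riders_plus_3, dtype: float64
Hence 12.25.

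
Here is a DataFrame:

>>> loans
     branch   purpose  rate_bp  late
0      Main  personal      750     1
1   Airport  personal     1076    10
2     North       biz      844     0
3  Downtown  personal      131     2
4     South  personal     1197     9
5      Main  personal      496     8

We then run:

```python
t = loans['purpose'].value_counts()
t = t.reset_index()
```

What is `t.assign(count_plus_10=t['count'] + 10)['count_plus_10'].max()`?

15

value_counts of purpose:
purpose
personal    5
biz         1
Name: count, dtype: int64
reset_index():
    purpose  count
0  personal      5
1       biz      1
add column count_plus_10 = t['count'] + 10:
    purpose  count  count_plus_10
0  personal      5             15
1       biz      1             11
So max() = 15.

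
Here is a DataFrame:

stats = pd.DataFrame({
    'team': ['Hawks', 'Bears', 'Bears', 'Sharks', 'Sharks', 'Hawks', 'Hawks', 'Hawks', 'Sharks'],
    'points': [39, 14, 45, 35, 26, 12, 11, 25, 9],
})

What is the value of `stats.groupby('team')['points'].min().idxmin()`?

group by team, min of points:
team
Bears     14
Hawks     11
Sharks     9
Name: points, dtype: int64
Finally, label with the smallest value = Sharks.

Sharks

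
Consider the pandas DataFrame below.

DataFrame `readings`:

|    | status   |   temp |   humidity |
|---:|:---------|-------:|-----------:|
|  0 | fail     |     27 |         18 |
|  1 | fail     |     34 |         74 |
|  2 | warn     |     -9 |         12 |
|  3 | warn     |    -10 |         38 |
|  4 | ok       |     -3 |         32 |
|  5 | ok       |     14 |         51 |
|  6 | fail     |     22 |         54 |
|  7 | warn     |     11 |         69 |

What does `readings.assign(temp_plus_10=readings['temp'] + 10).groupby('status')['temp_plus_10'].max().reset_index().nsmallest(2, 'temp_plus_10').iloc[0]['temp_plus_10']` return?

21

add column temp_plus_10 = readings['temp'] + 10:
  status  temp  humidity  temp_plus_10
0   fail    27        18            37
1   fail    34        74            44
2   warn    -9        12             1
3   warn   -10        38             0
4     ok    -3        32             7
5     ok    14        51            24
6   fail    22        54            32
7   warn    11        69            21
group by status, max of temp_plus_10:
status
fail    44
ok      24
warn    21
Name: temp_plus_10, dtype: int64
reset_index():
  status  temp_plus_10
0   fail            44
1     ok            24
2   warn            21
take 2 rows with smallest temp_plus_10:
  status  temp_plus_10
2   warn            21
1     ok            24
value at position 0, column 'temp_plus_10' → 21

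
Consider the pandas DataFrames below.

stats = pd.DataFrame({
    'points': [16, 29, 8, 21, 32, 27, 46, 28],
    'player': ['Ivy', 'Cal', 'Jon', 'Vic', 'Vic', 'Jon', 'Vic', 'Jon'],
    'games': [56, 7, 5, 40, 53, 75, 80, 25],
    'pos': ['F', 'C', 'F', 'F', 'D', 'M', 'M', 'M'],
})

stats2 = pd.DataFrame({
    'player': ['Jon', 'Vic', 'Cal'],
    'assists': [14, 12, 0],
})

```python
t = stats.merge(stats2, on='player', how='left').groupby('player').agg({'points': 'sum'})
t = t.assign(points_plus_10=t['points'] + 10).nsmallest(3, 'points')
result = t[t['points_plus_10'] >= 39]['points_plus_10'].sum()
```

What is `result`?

112

merge on 'player' (how='left') → 8 rows:
   points player  games pos  assists
0      16    Ivy     56   F      NaN
1      29    Cal      7   C      0.0
2       8    Jon      5   F     14.0
3      21    Vic     40   F     12.0
4      32    Vic     53   D     12.0
5      27    Jon     75   M     14.0
6      46    Vic     80   M     12.0
7      28    Jon     25   M     14.0
group by player, sum of points:
        points
player        
Cal         29
Ivy         16
Jon         63
Vic         99
add column points_plus_10 = t['points'] + 10:
        points  points_plus_10
player                        
Cal         29              39
Ivy         16              26
Jon         63              73
Vic         99             109
take 3 rows with smallest points:
        points  points_plus_10
player                        
Ivy         16              26
Cal         29              39
Jon         63              73
filter rows where points_plus_10 >= 39:
        points  points_plus_10
player                        
Cal         29              39
Jon         63              73
So sum() = 112.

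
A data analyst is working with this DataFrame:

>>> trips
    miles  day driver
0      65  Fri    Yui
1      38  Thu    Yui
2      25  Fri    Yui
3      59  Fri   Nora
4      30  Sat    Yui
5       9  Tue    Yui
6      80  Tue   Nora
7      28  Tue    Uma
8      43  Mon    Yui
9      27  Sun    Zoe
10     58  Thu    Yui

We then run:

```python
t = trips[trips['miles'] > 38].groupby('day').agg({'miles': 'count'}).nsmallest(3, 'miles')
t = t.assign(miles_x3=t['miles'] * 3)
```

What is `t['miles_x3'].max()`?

filter rows where miles > 38:
    miles  day driver
0      65  Fri    Yui
3      59  Fri   Nora
6      80  Tue   Nora
8      43  Mon    Yui
10     58  Thu    Yui
group by day, count of miles:
     miles
day       
Fri      2
Mon      1
Thu      1
Tue      1
take 3 rows with smallest miles:
     miles
day       
Mon      1
Thu      1
Tue      1
add column miles_x3 = t['miles'] * 3:
     miles  miles_x3
day                 
Mon      1         3
Thu      1         3
Tue      1         3

3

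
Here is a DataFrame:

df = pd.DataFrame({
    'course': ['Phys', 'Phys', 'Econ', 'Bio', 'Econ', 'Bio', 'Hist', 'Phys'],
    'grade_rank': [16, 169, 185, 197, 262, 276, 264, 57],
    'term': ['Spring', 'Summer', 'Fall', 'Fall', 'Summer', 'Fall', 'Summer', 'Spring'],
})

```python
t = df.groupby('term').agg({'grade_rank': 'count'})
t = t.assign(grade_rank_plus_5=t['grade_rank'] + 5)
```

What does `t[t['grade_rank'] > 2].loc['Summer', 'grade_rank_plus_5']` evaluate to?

group by term, count of grade_rank:
        grade_rank
term              
Fall             3
Spring           2
Summer           3
add column grade_rank_plus_5 = t['grade_rank'] + 5:
        grade_rank  grade_rank_plus_5
term                                 
Fall             3                  8
Spring           2                  7
Summer           3                  8
filter rows where grade_rank > 2:
        grade_rank  grade_rank_plus_5
term                                 
Fall             3                  8
Summer           3                  8
Taking the value at row 'Summer', column 'grade_rank_plus_5' gives 8.

8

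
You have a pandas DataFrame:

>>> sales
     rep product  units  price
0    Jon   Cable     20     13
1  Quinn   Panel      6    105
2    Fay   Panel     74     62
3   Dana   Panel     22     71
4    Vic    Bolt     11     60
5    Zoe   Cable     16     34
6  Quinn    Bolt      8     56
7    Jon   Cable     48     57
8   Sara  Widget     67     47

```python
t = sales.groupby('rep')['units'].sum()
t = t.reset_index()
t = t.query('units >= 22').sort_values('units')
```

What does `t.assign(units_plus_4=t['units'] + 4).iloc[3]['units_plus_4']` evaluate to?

group by rep, sum of units:
rep
Dana     22
Fay      74
Jon      68
Quinn    14
Sara     67
Vic      11
Zoe      16
Name: units, dtype: int64
reset_index():
     rep  units
0   Dana     22
1    Fay     74
2    Jon     68
3  Quinn     14
4   Sara     67
5    Vic     11
6    Zoe     16
filter rows where units >= 22:
    rep  units
0  Dana     22
1   Fay     74
2   Jon     68
4  Sara     67
sort by units:
    rep  units
0  Dana     22
4  Sara     67
2   Jon     68
1   Fay     74
add column units_plus_4 = t['units'] + 4:
    rep  units  units_plus_4
0  Dana     22            26
4  Sara     67            71
2   Jon     68            72
1   Fay     74            78
Taking the value at position 3, column 'units_plus_4' gives 78.

78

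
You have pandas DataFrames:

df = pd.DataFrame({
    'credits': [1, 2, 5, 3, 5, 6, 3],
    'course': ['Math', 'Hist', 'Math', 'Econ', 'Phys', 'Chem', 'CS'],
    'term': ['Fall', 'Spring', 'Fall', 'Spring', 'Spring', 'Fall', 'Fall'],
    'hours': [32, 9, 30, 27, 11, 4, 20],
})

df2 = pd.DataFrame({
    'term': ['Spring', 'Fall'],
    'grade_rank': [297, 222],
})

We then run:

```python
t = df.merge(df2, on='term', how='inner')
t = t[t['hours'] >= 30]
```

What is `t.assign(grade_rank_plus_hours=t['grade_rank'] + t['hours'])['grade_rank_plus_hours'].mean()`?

merge on 'term' (how='inner') → 7 rows:
   credits course    term  hours  grade_rank
0        1   Math    Fall     32         222
1        2   Hist  Spring      9         297
2        5   Math    Fall     30         222
3        3   Econ  Spring     27         297
4        5   Phys  Spring     11         297
5        6   Chem    Fall      4         222
6        3     CS    Fall     20         222
filter rows where hours >= 30:
   credits course  term  hours  grade_rank
0        1   Math  Fall     32         222
2        5   Math  Fall     30         222
add column grade_rank_plus_hours = t['grade_rank'] + t['hours']:
   credits course  term  hours  grade_rank  grade_rank_plus_hours
0        1   Math  Fall     32         222                    254
2        5   Math  Fall     30         222                    252
The mean of column 'grade_rank_plus_hours' is 253.0.

253.0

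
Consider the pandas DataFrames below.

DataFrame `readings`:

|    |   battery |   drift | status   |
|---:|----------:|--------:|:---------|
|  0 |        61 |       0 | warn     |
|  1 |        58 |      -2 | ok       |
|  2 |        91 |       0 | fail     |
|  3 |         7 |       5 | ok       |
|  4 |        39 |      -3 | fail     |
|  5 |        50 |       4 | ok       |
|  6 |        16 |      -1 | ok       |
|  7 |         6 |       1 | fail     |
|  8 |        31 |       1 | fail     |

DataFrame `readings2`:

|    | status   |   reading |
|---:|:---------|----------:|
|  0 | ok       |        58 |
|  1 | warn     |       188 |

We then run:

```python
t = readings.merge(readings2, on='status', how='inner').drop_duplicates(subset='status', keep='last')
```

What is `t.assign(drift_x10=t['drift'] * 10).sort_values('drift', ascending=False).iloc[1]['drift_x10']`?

merge on 'status' (how='inner') → 5 rows:
   battery  drift status  reading
0       61      0   warn      188
1       58     -2     ok       58
2        7      5     ok       58
3       50      4     ok       58
4       16     -1     ok       58
drop duplicate status (keep=last):
   battery  drift status  reading
0       61      0   warn      188
4       16     -1     ok       58
add column drift_x10 = t['drift'] * 10:
   battery  drift status  reading  drift_x10
0       61      0   warn      188          0
4       16     -1     ok       58        -10
sort by drift descending:
   battery  drift status  reading  drift_x10
0       61      0   warn      188          0
4       16     -1     ok       58        -10
The value at position 1, column 'drift_x10' is -10.

-10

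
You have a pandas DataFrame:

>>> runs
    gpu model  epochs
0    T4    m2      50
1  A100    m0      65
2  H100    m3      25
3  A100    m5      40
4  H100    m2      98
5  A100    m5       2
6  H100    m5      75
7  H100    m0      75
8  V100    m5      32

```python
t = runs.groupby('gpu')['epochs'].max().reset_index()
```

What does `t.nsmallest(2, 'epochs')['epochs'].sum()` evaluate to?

group by gpu, max of epochs:
gpu
A100    65
H100    98
T4      50
V100    32
Name: epochs, dtype: int64
reset_index():
    gpu  epochs
0  A100      65
1  H100      98
2    T4      50
3  V100      32
take 2 rows with smallest epochs:
    gpu  epochs
3  V100      32
2    T4      50
Hence 82.

82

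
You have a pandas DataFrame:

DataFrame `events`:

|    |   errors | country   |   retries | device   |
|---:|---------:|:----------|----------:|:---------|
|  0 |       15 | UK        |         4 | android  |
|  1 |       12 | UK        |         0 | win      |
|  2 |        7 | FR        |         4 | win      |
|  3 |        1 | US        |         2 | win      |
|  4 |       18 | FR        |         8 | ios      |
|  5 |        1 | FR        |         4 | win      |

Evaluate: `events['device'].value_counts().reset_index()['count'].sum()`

value_counts of device:
device
win        4
android    1
ios        1
Name: count, dtype: int64
reset_index():
    device  count
0      win      4
1  android      1
2      ios      1
Hence 6.

6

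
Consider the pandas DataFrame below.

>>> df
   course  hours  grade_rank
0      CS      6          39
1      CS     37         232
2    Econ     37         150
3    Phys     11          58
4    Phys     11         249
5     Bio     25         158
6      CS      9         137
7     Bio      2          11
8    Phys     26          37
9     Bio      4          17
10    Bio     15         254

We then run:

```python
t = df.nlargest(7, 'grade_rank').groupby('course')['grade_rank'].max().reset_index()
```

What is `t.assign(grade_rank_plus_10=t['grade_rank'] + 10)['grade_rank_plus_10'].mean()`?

231.25

take 7 rows with largest grade_rank:
   course  hours  grade_rank
10    Bio     15         254
4    Phys     11         249
1      CS     37         232
5     Bio     25         158
2    Econ     37         150
6      CS      9         137
3    Phys     11          58
group by course, max of grade_rank:
course
Bio     254
CS      232
Econ    150
Phys    249
Name: grade_rank, dtype: int64
reset_index():
  course  grade_rank
0    Bio         254
1     CS         232
2   Econ         150
3   Phys         249
add column grade_rank_plus_10 = t['grade_rank'] + 10:
  course  grade_rank  grade_rank_plus_10
0    Bio         254                 264
1     CS         232                 242
2   Econ         150                 160
3   Phys         249                 259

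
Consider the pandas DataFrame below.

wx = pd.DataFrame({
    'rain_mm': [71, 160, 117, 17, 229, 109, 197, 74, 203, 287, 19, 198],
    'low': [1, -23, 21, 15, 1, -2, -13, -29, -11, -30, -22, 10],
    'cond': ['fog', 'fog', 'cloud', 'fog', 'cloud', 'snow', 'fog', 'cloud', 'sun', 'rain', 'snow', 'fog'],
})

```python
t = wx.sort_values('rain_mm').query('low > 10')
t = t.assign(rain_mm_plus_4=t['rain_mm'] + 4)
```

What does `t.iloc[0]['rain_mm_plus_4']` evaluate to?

21

sort by rain_mm:
    rain_mm  low   cond
3        17   15    fog
10       19  -22   snow
0        71    1    fog
7        74  -29  cloud
5       109   -2   snow
2       117   21  cloud
1       160  -23    fog
6       197  -13    fog
11      198   10    fog
8       203  -11    sun
4       229    1  cloud
9       287  -30   rain
filter rows where low > 10:
   rain_mm  low   cond
3       17   15    fog
2      117   21  cloud
add column rain_mm_plus_4 = t['rain_mm'] + 4:
   rain_mm  low   cond  rain_mm_plus_4
3       17   15    fog              21
2      117   21  cloud             121
Finally, value at position 0, column 'rain_mm_plus_4' = 21.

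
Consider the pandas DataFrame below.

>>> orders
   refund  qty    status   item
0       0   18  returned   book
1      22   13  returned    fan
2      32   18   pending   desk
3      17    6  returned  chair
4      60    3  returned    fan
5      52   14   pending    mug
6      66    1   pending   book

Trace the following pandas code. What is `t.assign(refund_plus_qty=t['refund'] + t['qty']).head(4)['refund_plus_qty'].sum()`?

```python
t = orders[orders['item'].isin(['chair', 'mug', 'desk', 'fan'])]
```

171

filter rows where item in ['chair', 'mug', 'desk', 'fan']:
   refund  qty    status   item
1      22   13  returned    fan
2      32   18   pending   desk
3      17    6  returned  chair
4      60    3  returned    fan
5      52   14   pending    mug
add column refund_plus_qty = t['refund'] + t['qty']:
   refund  qty    status   item  refund_plus_qty
1      22   13  returned    fan               35
2      32   18   pending   desk               50
3      17    6  returned  chair               23
4      60    3  returned    fan               63
5      52   14   pending    mug               66
take first 4 rows:
   refund  qty    status   item  refund_plus_qty
1      22   13  returned    fan               35
2      32   18   pending   desk               50
3      17    6  returned  chair               23
4      60    3  returned    fan               63
Reading off the sum of column 'refund_plus_qty', we get 171.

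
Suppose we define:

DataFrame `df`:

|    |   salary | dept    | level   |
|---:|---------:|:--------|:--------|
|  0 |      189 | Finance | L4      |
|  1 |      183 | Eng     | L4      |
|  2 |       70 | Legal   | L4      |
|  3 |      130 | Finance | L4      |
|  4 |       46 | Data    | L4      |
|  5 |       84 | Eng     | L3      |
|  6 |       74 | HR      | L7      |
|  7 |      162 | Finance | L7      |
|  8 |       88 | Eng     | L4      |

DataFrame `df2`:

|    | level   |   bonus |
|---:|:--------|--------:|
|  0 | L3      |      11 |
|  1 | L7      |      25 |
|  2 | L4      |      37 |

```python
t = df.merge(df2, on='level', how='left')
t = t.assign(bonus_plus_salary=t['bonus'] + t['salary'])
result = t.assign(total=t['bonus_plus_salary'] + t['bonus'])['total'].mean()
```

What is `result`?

merge on 'level' (how='left') → 9 rows:
   salary     dept level  bonus
0     189  Finance    L4     37
1     183      Eng    L4     37
2      70    Legal    L4     37
3     130  Finance    L4     37
4      46     Data    L4     37
5      84      Eng    L3     11
6      74       HR    L7     25
7     162  Finance    L7     25
8      88      Eng    L4     37
add column bonus_plus_salary = t['bonus'] + t['salary']:
   salary     dept level  bonus  bonus_plus_salary
0     189  Finance    L4     37                226
1     183      Eng    L4     37                220
2      70    Legal    L4     37                107
3     130  Finance    L4     37                167
4      46     Data    L4     37                 83
5      84      Eng    L3     11                 95
6      74       HR    L7     25                 99
7     162  Finance    L7     25                187
8      88      Eng    L4     37                125
add column total = t['bonus_plus_salary'] + t['bonus']:
   salary     dept level  bonus  bonus_plus_salary  total
0     189  Finance    L4     37                226    263
1     183      Eng    L4     37                220    257
2      70    Legal    L4     37                107    144
3     130  Finance    L4     37                167    204
4      46     Data    L4     37                 83    120
5      84      Eng    L3     11                 95    106
6      74       HR    L7     25                 99    124
7     162  Finance    L7     25                187    212
8      88      Eng    L4     37                125    162

176.888888889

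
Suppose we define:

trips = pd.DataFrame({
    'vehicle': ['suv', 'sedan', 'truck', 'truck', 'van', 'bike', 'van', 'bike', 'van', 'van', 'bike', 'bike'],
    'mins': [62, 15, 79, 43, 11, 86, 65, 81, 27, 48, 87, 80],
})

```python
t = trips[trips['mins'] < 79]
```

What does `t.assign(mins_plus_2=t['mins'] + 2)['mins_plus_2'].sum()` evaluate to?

filter rows where mins < 79:
  vehicle  mins
0     suv    62
1   sedan    15
3   truck    43
4     van    11
6     van    65
8     van    27
9     van    48
add column mins_plus_2 = t['mins'] + 2:
  vehicle  mins  mins_plus_2
0     suv    62           64
1   sedan    15           17
3   truck    43           45
4     van    11           13
6     van    65           67
8     van    27           29
9     van    48           50
Finally, sum of column 'mins_plus_2' = 285.

285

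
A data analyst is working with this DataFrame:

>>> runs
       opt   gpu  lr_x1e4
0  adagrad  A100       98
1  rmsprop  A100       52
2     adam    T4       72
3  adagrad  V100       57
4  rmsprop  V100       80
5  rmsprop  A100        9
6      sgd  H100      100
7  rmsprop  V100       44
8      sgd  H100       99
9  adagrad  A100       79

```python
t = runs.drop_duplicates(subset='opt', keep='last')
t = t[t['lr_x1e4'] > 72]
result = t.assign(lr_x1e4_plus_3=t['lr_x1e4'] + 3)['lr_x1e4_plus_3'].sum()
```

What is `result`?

184

drop duplicate opt (keep=last):
       opt   gpu  lr_x1e4
2     adam    T4       72
7  rmsprop  V100       44
8      sgd  H100       99
9  adagrad  A100       79
filter rows where lr_x1e4 > 72:
       opt   gpu  lr_x1e4
8      sgd  H100       99
9  adagrad  A100       79
add column lr_x1e4_plus_3 = t['lr_x1e4'] + 3:
       opt   gpu  lr_x1e4  lr_x1e4_plus_3
8      sgd  H100       99             102
9  adagrad  A100       79              82
Taking the sum of column 'lr_x1e4_plus_3' gives 184.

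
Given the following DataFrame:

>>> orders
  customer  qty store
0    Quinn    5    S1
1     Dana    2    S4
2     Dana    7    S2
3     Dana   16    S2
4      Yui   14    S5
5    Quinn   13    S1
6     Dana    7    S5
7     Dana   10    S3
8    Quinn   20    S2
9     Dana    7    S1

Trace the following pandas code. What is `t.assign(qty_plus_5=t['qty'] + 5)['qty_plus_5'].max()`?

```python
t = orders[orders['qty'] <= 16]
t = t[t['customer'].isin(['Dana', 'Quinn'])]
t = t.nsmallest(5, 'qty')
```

12

filter rows where qty <= 16:
  customer  qty store
0    Quinn    5    S1
1     Dana    2    S4
2     Dana    7    S2
3     Dana   16    S2
4      Yui   14    S5
5    Quinn   13    S1
6     Dana    7    S5
7     Dana   10    S3
9     Dana    7    S1
filter rows where customer in ['Dana', 'Quinn']:
  customer  qty store
0    Quinn    5    S1
1     Dana    2    S4
2     Dana    7    S2
3     Dana   16    S2
5    Quinn   13    S1
6     Dana    7    S5
7     Dana   10    S3
9     Dana    7    S1
take 5 rows with smallest qty:
  customer  qty store
1     Dana    2    S4
0    Quinn    5    S1
2     Dana    7    S2
6     Dana    7    S5
9     Dana    7    S1
add column qty_plus_5 = t['qty'] + 5:
  customer  qty store  qty_plus_5
1     Dana    2    S4           7
0    Quinn    5    S1          10
2     Dana    7    S2          12
6     Dana    7    S5          12
9     Dana    7    S1          12
Reading off the max of column 'qty_plus_5', we get 12.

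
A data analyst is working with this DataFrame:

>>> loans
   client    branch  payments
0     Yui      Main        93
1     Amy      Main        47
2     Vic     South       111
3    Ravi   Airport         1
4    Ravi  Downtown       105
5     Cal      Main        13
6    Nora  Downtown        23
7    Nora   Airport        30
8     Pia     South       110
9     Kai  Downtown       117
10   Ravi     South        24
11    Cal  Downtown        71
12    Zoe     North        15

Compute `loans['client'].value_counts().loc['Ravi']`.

3

value_counts of client:
client
Ravi    3
Cal     2
Nora    2
Yui     1
Amy     1
Vic     1
Pia     1
Kai     1
Zoe     1
Name: count, dtype: int64
Then the value at index 'Ravi': 3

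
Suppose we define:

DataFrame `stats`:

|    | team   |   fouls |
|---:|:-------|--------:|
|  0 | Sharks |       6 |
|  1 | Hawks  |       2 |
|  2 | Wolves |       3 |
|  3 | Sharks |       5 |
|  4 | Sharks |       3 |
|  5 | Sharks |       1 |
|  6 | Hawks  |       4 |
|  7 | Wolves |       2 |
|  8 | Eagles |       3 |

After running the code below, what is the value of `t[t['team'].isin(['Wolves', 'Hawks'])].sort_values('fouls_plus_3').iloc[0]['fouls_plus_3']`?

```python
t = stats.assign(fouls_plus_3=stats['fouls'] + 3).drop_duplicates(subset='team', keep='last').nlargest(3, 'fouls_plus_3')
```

5

add column fouls_plus_3 = stats['fouls'] + 3:
     team  fouls  fouls_plus_3
0  Sharks      6             9
1   Hawks      2             5
2  Wolves      3             6
3  Sharks      5             8
4  Sharks      3             6
5  Sharks      1             4
6   Hawks      4             7
7  Wolves      2             5
8  Eagles      3             6
drop duplicate team (keep=last):
     team  fouls  fouls_plus_3
5  Sharks      1             4
6   Hawks      4             7
7  Wolves      2             5
8  Eagles      3             6
take 3 rows with largest fouls_plus_3:
     team  fouls  fouls_plus_3
6   Hawks      4             7
8  Eagles      3             6
7  Wolves      2             5
filter rows where team in ['Wolves', 'Hawks']:
     team  fouls  fouls_plus_3
6   Hawks      4             7
7  Wolves      2             5
sort by fouls_plus_3:
     team  fouls  fouls_plus_3
7  Wolves      2             5
6   Hawks      4             7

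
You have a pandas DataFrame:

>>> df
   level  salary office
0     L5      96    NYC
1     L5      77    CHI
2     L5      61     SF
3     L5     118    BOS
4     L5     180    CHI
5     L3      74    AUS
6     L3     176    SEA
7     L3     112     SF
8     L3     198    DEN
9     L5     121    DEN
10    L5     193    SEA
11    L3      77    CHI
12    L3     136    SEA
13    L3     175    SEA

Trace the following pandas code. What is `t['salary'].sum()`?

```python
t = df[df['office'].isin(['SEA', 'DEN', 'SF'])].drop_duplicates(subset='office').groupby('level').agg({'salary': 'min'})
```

237

filter rows where office in ['SEA', 'DEN', 'SF']:
   level  salary office
2     L5      61     SF
6     L3     176    SEA
7     L3     112     SF
8     L3     198    DEN
9     L5     121    DEN
10    L5     193    SEA
12    L3     136    SEA
13    L3     175    SEA
drop duplicate office (keep=first):
  level  salary office
2    L5      61     SF
6    L3     176    SEA
8    L3     198    DEN
group by level, min of salary:
       salary
level        
L3        176
L5         61
sum of column 'salary' → 237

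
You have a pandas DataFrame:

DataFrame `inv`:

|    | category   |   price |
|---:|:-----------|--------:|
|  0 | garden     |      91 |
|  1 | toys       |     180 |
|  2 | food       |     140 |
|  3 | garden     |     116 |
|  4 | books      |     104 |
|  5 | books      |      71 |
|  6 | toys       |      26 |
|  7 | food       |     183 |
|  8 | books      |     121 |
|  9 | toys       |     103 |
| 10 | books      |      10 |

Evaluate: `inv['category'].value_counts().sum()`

11

value_counts of category:
category
books     4
toys      3
garden    2
food      2
Name: count, dtype: int64
Finally, sum of the resulting series = 11.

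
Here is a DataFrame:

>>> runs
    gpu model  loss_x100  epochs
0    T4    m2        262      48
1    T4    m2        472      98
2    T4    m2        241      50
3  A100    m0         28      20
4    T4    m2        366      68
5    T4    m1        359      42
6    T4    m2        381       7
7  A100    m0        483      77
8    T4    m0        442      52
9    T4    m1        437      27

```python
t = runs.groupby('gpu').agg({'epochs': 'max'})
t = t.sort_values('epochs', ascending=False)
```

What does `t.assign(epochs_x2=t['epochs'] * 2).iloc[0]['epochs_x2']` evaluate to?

group by gpu, max of epochs:
      epochs
gpu         
A100      77
T4        98
sort by epochs descending:
      epochs
gpu         
T4        98
A100      77
add column epochs_x2 = t['epochs'] * 2:
      epochs  epochs_x2
gpu                    
T4        98        196
A100      77        154
value at position 0, column 'epochs_x2' → 196

196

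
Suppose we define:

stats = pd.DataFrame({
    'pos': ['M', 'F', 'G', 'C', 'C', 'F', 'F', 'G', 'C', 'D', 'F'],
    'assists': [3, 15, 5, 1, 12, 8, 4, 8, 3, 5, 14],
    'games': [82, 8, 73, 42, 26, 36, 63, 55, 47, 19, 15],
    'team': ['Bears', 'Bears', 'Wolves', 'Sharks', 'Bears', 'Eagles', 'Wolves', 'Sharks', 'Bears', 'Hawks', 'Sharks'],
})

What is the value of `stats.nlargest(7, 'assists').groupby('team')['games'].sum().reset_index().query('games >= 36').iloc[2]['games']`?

73

take 7 rows with largest assists:
   pos  assists  games    team
1    F       15      8   Bears
10   F       14     15  Sharks
4    C       12     26   Bears
5    F        8     36  Eagles
7    G        8     55  Sharks
2    G        5     73  Wolves
9    D        5     19   Hawks
group by team, sum of games:
team
Bears     34
Eagles    36
Hawks     19
Sharks    70
Wolves    73
Name: games, dtype: int64
reset_index():
     team  games
0   Bears     34
1  Eagles     36
2   Hawks     19
3  Sharks     70
4  Wolves     73
filter rows where games >= 36:
     team  games
1  Eagles     36
3  Sharks     70
4  Wolves     73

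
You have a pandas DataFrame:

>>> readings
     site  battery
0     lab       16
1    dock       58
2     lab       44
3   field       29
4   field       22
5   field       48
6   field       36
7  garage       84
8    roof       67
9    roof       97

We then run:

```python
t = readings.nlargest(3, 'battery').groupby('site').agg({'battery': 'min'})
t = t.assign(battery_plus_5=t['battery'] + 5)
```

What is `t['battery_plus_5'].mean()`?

take 3 rows with largest battery:
     site  battery
9    roof       97
7  garage       84
8    roof       67
group by site, min of battery:
        battery
site           
garage       84
roof         67
add column battery_plus_5 = t['battery'] + 5:
        battery  battery_plus_5
site                           
garage       84              89
roof         67              72
Taking the mean of column 'battery_plus_5' gives 80.5.

80.5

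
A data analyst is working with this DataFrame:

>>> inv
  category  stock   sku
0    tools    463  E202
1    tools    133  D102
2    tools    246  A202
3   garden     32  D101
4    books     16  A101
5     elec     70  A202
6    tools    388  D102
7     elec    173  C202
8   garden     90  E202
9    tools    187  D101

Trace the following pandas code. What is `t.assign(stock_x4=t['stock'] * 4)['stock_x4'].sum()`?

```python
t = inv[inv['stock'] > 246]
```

3404

filter rows where stock > 246:
  category  stock   sku
0    tools    463  E202
6    tools    388  D102
add column stock_x4 = t['stock'] * 4:
  category  stock   sku  stock_x4
0    tools    463  E202      1852
6    tools    388  D102      1552
Finally, sum of column 'stock_x4' = 3404.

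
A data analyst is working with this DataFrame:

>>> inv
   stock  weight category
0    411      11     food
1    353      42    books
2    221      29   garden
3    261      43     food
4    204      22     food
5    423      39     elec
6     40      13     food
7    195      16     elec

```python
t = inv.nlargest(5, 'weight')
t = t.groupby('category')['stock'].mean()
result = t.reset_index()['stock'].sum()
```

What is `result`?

1229.5

take 5 rows with largest weight:
   stock  weight category
3    261      43     food
1    353      42    books
5    423      39     elec
2    221      29   garden
4    204      22     food
group by category, mean of stock:
category
books     353.0
elec      423.0
food      232.5
garden    221.0
Name: stock, dtype: float64
reset_index():
  category  stock
0    books  353.0
1     elec  423.0
2     food  232.5
3   garden  221.0
sum of column 'stock' → 1229.5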